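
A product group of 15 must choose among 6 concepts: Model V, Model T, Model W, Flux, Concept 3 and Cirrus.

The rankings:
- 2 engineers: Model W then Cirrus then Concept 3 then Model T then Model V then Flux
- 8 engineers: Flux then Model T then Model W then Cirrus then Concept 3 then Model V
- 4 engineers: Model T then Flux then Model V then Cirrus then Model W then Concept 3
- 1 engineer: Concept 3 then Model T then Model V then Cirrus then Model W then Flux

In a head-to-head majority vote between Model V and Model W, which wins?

Model W

Ballots ranking Model V above Model W: 4 + 1 = 5.
Ballots ranking Model W above Model V: 15 − 5 = 10.
Model W wins the head-to-head 10–5.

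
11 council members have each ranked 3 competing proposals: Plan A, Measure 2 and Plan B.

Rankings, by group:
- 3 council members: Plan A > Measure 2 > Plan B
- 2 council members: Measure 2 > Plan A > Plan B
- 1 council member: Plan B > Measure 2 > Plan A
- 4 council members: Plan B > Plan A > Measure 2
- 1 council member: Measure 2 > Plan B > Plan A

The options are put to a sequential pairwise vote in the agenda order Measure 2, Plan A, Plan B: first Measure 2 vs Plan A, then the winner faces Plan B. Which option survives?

Plan B

Round 1: Measure 2 vs Plan A — 4–7, Plan A advances.
Round 2: Plan A vs Plan B — 5–6, Plan B advances.
Plan B survives the agenda.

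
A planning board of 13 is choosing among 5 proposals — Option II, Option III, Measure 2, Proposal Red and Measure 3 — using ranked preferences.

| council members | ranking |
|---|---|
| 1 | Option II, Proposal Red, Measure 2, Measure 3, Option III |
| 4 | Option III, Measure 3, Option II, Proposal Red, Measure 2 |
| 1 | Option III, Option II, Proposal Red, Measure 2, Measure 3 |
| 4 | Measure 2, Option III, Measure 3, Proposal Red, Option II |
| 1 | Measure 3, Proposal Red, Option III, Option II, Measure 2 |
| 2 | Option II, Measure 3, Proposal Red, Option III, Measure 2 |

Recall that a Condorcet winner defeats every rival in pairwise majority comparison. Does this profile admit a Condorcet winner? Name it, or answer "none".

Option III

Head-to-head results (13 council members):
Option II vs Option III: Option II preferred on 1+2 = 3 ballots; Option III wins 10–3.
Option II vs Measure 2: 1+4+1+1+2 = 9 for Option II, 4 for Measure 2 — Option II by 9–4.
Option II vs Proposal Red: Option II preferred on 1+4+1+2 = 8 ballots; Option II wins 8–5.
Option II vs Measure 3: 1+1+2 = 4 for Option II, 9 for Measure 3 — Measure 3 by 9–4.
Option III vs Measure 2: Option III is ranked higher on 4+1+1+2 = 8 ballots, Measure 2 on 5. Option III wins 8–5.
Option III vs Proposal Red: Option III preferred on 4+1+4 = 9 ballots; Option III wins 9–4.
Option III vs Measure 3: Option III preferred on 4+1+4 = 9 ballots; Option III wins 9–4.
Measure 2 vs Proposal Red: Measure 2 is ranked higher on 4 ballots, Proposal Red on 9. Proposal Red wins 9–4.
Measure 2 vs Measure 3: 1+1+4 = 6 for Measure 2, 7 for Measure 3 — Measure 3 by 7–6.
Proposal Red vs Measure 3: Proposal Red preferred on 1+1 = 2 ballots; Measure 3 wins 11–2.
Only Option III has no losses; Option III is the Condorcet winner.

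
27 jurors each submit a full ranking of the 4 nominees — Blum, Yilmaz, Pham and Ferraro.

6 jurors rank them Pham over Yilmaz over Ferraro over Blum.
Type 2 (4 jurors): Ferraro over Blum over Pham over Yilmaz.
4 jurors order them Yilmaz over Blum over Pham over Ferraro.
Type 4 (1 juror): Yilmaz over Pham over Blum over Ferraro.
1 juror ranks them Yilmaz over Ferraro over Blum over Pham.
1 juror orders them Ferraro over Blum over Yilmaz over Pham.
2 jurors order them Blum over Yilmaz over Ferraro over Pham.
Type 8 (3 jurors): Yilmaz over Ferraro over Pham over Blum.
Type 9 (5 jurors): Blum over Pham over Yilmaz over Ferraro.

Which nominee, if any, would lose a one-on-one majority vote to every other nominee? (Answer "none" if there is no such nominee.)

none

Pairwise majorities:
Blum vs Yilmaz: 12 to 15, Yilmaz.
Blum vs Pham: 4+4+1+1+2+5 = 17 for Blum, 10 for Pham — Blum by 17–10.
Blum–Ferraro: Ferraro 15–12.
Yilmaz vs Pham: Pham, 15–12.
Yilmaz vs Ferraro: 22 for Yilmaz, 5 for Ferraro — Yilmaz by 22–5.
Pham vs Ferraro: Pham wins 16–11.
Each nominee has at least one pairwise win (Blum beats Pham; Yilmaz beats Blum; Pham beats Yilmaz; Ferraro beats Blum) — no Condorcet loser.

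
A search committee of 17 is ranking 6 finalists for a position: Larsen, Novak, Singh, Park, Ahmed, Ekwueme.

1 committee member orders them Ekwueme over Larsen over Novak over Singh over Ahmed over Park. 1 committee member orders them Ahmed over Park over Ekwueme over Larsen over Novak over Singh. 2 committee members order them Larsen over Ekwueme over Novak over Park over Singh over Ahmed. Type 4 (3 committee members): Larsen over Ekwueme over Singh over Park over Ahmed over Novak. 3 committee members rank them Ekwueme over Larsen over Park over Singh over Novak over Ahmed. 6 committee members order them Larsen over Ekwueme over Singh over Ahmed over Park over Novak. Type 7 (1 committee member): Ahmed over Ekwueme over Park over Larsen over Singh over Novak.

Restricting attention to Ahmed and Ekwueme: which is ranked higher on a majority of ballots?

Ekwueme

Ballots ranking Ahmed above Ekwueme: 1 + 1 = 2.
Ballots ranking Ekwueme above Ahmed: 17 − 2 = 15.
Ekwueme wins the head-to-head 15–2.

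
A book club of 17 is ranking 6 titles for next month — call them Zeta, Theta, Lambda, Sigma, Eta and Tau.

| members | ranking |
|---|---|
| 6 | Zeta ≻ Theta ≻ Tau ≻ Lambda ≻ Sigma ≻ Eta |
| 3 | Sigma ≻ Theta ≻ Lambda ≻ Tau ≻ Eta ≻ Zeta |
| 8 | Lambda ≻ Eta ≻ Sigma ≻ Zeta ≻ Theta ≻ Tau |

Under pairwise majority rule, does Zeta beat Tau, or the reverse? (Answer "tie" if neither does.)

Zeta

Ballots ranking Zeta above Tau: 6 + 8 = 14.
Ballots ranking Tau above Zeta: 17 − 14 = 3.
Zeta wins the head-to-head 14–3.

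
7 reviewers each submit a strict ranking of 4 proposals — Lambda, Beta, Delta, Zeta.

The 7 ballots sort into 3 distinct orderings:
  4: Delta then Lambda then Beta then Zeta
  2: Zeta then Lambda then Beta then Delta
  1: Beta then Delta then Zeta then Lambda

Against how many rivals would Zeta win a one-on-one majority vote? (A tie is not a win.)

Zeta against each rival (7 reviewers):
Zeta vs Lambda: 2+1 = 3 for Zeta, 4 for Lambda — Lambda by 4–3.
Zeta vs Beta: Beta, 5–2.
Zeta vs Delta: 2 to 5, Delta.
Zeta beats no one; loses to Lambda, Beta, Delta — 0 pairwise wins.

0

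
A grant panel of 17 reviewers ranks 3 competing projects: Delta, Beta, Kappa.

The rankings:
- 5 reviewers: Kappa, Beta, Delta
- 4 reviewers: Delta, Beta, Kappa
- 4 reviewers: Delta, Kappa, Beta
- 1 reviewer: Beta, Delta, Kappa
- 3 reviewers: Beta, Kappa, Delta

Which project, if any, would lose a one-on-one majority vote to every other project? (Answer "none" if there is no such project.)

none

Pairwise majorities:
Delta vs Beta: 4+4 = 8 for Delta, 9 for Beta — Beta by 9–8.
Delta vs Kappa: Delta wins 9–8.
Beta vs Kappa: 8 to 9, Kappa.
Every project wins at least one matchup (Delta beats Kappa; Beta beats Delta; Kappa beats Beta), so there is no Condorcet loser.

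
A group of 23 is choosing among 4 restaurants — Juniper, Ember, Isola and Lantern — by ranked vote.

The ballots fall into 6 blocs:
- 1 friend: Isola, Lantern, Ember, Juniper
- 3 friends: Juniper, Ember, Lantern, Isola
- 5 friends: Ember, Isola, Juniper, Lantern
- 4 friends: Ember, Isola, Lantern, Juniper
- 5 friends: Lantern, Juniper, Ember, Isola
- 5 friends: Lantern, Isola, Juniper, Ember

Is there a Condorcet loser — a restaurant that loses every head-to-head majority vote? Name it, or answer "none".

none

Pairwise majorities:
Juniper vs Ember: 13 to 10, Juniper.
Juniper vs Isola: 8 to 15, Isola.
Juniper vs Lantern: Juniper is ranked higher on 3+5 = 8 ballots, Lantern on 15. Lantern wins 15–8.
Ember vs Isola: 17 to 6, Ember.
Ember vs Lantern: Ember wins 12–11.
Isola vs Lantern: Isola is ranked higher on 1+5+4 = 10 ballots, Lantern on 13. Lantern wins 13–10.
No restaurant is winless: Juniper beats Ember; Ember beats Isola; Isola beats Juniper; Lantern beats Juniper. There is no Condorcet loser.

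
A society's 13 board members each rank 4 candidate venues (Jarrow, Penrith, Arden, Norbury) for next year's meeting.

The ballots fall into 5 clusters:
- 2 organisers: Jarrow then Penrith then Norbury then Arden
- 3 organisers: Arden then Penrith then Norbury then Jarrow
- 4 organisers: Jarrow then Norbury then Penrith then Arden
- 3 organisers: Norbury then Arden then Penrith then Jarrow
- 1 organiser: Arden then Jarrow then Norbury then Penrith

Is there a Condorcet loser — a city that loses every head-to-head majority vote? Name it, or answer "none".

Pairwise majorities:
Jarrow vs Penrith: Jarrow preferred on 2+4+1 = 7 ballots; Jarrow wins 7–6.
Jarrow vs Arden: 2+4 = 6 for Jarrow, 7 for Arden — Arden by 7–6.
Jarrow vs Norbury: 7 to 6, Jarrow.
Penrith vs Arden: 6 to 7, Arden.
Penrith vs Norbury: Norbury wins 8–5.
Arden vs Norbury: Norbury wins 9–4.
Only Penrith has no wins; Penrith is the Condorcet loser.

Penrith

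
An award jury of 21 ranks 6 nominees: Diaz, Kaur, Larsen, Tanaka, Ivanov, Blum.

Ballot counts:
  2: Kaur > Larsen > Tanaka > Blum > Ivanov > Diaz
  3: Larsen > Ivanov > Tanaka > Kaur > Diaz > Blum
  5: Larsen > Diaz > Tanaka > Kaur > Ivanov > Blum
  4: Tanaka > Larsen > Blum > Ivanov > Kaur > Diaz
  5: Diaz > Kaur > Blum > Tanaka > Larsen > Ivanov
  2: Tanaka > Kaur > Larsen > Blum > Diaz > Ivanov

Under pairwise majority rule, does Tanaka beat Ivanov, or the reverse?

Ballots ranking Tanaka above Ivanov: 2 + 5 + 4 + 5 + 2 = 18.
Ballots ranking Ivanov above Tanaka: 21 − 18 = 3.
Tanaka wins the head-to-head 18–3.

Tanaka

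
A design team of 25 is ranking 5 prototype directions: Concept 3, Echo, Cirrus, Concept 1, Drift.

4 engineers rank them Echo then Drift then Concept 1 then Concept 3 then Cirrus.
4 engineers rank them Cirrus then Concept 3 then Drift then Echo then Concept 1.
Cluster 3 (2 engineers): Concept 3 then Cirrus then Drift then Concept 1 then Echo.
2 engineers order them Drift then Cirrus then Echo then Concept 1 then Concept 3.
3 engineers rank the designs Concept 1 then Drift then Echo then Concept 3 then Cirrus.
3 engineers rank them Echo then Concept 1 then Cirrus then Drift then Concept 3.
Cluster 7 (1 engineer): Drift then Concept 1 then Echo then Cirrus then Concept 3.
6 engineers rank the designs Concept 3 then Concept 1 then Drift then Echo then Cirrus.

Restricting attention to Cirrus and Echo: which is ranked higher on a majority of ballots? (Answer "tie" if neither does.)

Ballots ranking Cirrus above Echo: 4 + 2 + 2 = 8.
Ballots ranking Echo above Cirrus: 25 − 8 = 17.
Echo wins the head-to-head 17–8.

Echo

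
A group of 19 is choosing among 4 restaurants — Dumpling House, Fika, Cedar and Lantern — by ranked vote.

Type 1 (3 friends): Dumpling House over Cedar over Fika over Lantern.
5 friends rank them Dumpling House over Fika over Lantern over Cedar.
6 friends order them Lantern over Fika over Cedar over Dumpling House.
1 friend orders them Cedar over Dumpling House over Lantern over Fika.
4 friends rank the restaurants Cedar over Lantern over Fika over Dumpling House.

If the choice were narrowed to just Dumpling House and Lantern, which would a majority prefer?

Ballots ranking Dumpling House above Lantern: 3 + 5 + 1 = 9.
Ballots ranking Lantern above Dumpling House: 19 − 9 = 10.
Lantern wins the head-to-head 10–9.

Lantern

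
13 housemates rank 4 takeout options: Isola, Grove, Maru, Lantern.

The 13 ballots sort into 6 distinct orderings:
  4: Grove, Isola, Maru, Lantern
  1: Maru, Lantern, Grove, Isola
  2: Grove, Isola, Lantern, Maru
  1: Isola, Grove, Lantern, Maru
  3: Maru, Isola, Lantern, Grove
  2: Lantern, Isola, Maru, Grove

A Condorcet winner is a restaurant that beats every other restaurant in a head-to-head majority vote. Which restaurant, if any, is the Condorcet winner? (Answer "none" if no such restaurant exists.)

Grove

Pairwise majorities:
Isola vs Grove: Grove wins 7–6.
Isola–Maru: Isola 9–4.
Isola–Lantern: Isola 10–3.
Grove vs Maru: Grove, 7–6.
Grove vs Lantern: Grove, 7–6.
Maru vs Lantern: Maru wins 8–5.
Grove defeats every rival head-to-head and is the Condorcet winner.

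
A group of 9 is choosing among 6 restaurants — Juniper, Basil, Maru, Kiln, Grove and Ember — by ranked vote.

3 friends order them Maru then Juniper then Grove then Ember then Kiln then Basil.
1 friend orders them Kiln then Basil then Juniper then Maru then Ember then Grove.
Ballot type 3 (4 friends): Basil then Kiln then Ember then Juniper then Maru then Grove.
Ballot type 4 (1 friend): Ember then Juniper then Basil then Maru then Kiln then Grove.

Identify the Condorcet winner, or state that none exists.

Pairwise majorities:
Juniper vs Basil: 3+1 = 4 for Juniper, 5 for Basil — Basil by 5–4.
Juniper–Maru: Juniper 6–3.
Juniper vs Kiln: Kiln wins 5–4.
Juniper vs Grove: 9 to 0, Juniper.
Juniper vs Ember: Juniper preferred on 3+1 = 4 ballots; Ember wins 5–4.
Basil vs Maru: 1+4+1 = 6 for Basil, 3 for Maru — Basil by 6–3.
Basil vs Kiln: Basil is ranked higher on 4+1 = 5 ballots, Kiln on 4. Basil wins 5–4.
Basil vs Grove: Basil wins 6–3.
Basil vs Ember: 1+4 = 5 for Basil, 4 for Ember — Basil by 5–4.
Maru vs Kiln: 3+1 = 4 for Maru, 5 for Kiln — Kiln by 5–4.
Maru–Grove: Maru 9–0.
Maru–Ember: Ember 5–4.
Kiln vs Grove: Kiln wins 6–3.
Kiln vs Ember: Kiln preferred on 1+4 = 5 ballots; Kiln wins 5–4.
Grove vs Ember: Ember, 6–3.
Only Basil has no losses; Basil is the Condorcet winner.

Basil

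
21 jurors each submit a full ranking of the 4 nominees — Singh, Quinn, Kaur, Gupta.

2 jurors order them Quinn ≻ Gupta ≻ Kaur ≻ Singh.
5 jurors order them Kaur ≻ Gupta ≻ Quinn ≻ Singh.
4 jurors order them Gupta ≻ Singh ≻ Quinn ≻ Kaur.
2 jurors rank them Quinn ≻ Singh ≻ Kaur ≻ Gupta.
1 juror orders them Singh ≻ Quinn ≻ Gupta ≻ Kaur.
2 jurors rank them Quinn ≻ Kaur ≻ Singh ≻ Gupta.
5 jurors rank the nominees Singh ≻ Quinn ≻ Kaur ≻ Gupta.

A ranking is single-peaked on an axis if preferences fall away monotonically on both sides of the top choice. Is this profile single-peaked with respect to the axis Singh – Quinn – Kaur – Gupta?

no

Axis positions: Singh=1, Quinn=2, Kaur=3, Gupta=4.
Type 1: ranking walks positions 2-4-3-1; Gupta is ranked above Kaur even though Kaur lies between Gupta and the peak Quinn on the axis — preferences dip and rise again. Not single-peaked.
Type 2 (peak Kaur at position 3): ranking walks positions 3-4-2-1, expanding outward from the peak — single-peaked.
Type 3: ranking walks positions 4-1-2-3; Singh is ranked above Kaur even though Kaur lies between Singh and the peak Gupta on the axis — preferences dip and rise again. Not single-peaked.
Type 4 (peak Quinn at position 2): ranking walks positions 2-1-3-4, expanding outward from the peak — single-peaked.
Type 5: ranking walks positions 1-2-4-3; Gupta is ranked above Kaur even though Kaur lies between Gupta and the peak Singh on the axis — preferences dip and rise again. Not single-peaked.
Type 6 (peak Quinn at position 2): ranking walks positions 2-3-1-4, expanding outward from the peak — single-peaked.
Type 7 (peak Singh at position 1): ranking walks positions 1-2-3-4, expanding outward from the peak — single-peaked.
Type 1 violates single-peakedness, so the profile is not single-peaked on this axis.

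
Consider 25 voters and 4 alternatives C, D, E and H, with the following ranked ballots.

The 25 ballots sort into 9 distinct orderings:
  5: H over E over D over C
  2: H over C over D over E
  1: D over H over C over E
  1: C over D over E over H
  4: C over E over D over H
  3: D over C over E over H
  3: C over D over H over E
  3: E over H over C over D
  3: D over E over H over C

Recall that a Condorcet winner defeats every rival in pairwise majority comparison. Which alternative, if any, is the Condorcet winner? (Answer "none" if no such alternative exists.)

none

Pairwise majorities:
C vs D: C preferred on 2+1+4+3+3 = 13 ballots; C wins 13–12.
C vs E: 14 to 11, C.
C vs H: 1+4+3+3 = 11 for C, 14 for H — H by 14–11.
D vs E: D preferred on 2+1+1+3+3+3 = 13 ballots; D wins 13–12.
D vs H: D preferred on 1+1+4+3+3+3 = 15 ballots; D wins 15–10.
E vs H: 1+4+3+3+3 = 14 for E, 11 for H — E by 14–11.
Each alternative drops at least one matchup (C loses to H; D loses to C; E loses to C; H loses to D); the cycle C > D > H > C rules out a Condorcet winner.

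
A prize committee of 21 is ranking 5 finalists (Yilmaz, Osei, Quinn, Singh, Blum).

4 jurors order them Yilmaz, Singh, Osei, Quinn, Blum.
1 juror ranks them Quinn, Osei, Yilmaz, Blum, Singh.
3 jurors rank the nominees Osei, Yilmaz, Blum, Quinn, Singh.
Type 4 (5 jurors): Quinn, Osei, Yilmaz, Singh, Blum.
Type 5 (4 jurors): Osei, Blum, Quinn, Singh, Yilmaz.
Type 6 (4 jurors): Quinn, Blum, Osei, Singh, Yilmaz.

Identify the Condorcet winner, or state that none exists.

Osei

Check each pair by majority over 21 ballots:
Yilmaz vs Osei: 4 to 17, Osei.
Yilmaz–Quinn: Quinn 14–7.
Yilmaz vs Singh: Yilmaz is ranked higher on 4+1+3+5 = 13 ballots, Singh on 8. Yilmaz wins 13–8.
Yilmaz vs Blum: 4+1+3+5 = 13 for Yilmaz, 8 for Blum — Yilmaz by 13–8.
Osei vs Quinn: 11 to 10, Osei.
Osei vs Singh: Osei is ranked higher on 1+3+5+4+4 = 17 ballots, Singh on 4. Osei wins 17–4.
Osei vs Blum: Osei wins 17–4.
Quinn vs Singh: 17 to 4, Quinn.
Quinn vs Blum: Quinn wins 14–7.
Singh vs Blum: Blum, 12–9.
Osei wins every pairwise contest, so Osei is the Condorcet winner.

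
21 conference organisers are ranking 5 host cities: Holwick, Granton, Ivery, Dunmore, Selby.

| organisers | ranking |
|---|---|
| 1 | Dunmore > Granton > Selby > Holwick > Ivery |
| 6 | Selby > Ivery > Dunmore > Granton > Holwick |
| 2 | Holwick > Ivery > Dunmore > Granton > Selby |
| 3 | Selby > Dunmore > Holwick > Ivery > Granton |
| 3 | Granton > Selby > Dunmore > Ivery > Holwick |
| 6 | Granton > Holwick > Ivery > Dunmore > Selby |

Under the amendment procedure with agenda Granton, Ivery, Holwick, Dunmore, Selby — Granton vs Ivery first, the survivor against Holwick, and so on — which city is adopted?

Round 1: Granton vs Ivery — 10–11, Ivery advances.
Round 2: Ivery vs Holwick — 9–12, Holwick advances.
Round 3: Holwick vs Dunmore — 8–13, Dunmore advances.
Round 4: Dunmore vs Selby — 9–12, Selby advances.
The agenda winner is Selby.

Selby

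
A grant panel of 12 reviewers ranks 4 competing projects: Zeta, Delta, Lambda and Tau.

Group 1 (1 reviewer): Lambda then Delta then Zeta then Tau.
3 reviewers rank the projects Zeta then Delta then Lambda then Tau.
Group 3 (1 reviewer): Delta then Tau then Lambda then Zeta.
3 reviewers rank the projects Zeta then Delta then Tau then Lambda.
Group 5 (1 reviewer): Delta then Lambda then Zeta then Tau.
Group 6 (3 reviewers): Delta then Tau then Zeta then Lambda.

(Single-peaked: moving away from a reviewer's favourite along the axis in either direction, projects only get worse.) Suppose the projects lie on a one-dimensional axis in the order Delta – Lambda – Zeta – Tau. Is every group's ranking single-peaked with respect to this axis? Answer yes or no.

no

Axis positions: Delta=1, Lambda=2, Zeta=3, Tau=4.
Group 1 (peak Lambda at position 2): ranking walks positions 2-1-3-4, expanding outward from the peak — single-peaked.
Group 2: ranking walks positions 3-1-2-4; Delta is ranked above Lambda even though Lambda lies between Delta and the peak Zeta on the axis — preferences dip and rise again. Not single-peaked.
Group 3: ranking walks positions 1-4-2-3; Tau is ranked above Lambda even though Lambda lies between Tau and the peak Delta on the axis — preferences dip and rise again. Not single-peaked.
Group 4: ranking walks positions 3-1-4-2; Delta is ranked above Lambda even though Lambda lies between Delta and the peak Zeta on the axis — preferences dip and rise again. Not single-peaked.
Group 5 (peak Delta at position 1): ranking walks positions 1-2-3-4, expanding outward from the peak — single-peaked.
Group 6: ranking walks positions 1-4-3-2; Tau is ranked above Lambda even though Lambda lies between Tau and the peak Delta on the axis — preferences dip and rise again. Not single-peaked.
Group 2 violates single-peakedness, so the profile is not single-peaked on this axis.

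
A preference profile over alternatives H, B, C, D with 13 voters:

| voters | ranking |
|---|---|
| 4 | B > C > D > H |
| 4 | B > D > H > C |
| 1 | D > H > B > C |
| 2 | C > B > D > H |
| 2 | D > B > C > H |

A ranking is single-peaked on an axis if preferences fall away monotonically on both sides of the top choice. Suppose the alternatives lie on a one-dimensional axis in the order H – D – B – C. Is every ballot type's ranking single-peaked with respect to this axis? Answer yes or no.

yes

Axis positions: H=1, D=2, B=3, C=4.
Ballot type 1 (peak B at position 3): ranking walks positions 3-4-2-1, expanding outward from the peak — single-peaked.
Ballot type 2 (peak B at position 3): ranking walks positions 3-2-1-4, expanding outward from the peak — single-peaked.
Ballot type 3 (peak D at position 2): ranking walks positions 2-1-3-4, expanding outward from the peak — single-peaked.
Ballot type 4 (peak C at position 4): ranking walks positions 4-3-2-1, expanding outward from the peak — single-peaked.
Ballot type 5 (peak D at position 2): ranking walks positions 2-3-4-1, expanding outward from the peak — single-peaked.
Every ranking is single-peaked on this axis.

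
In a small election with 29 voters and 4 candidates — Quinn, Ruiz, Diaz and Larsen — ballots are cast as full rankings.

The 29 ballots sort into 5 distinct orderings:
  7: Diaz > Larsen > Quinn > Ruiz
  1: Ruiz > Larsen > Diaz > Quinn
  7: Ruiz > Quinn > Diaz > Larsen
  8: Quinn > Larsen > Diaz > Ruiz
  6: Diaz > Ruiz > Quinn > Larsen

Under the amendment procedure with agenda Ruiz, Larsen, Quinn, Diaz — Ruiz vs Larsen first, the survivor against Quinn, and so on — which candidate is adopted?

Quinn

Round 1: Ruiz vs Larsen — 14–15, Larsen advances.
Round 2: Larsen vs Quinn — 8–21, Quinn advances.
Round 3: Quinn vs Diaz — 15–14, Quinn advances.
The agenda winner is Quinn.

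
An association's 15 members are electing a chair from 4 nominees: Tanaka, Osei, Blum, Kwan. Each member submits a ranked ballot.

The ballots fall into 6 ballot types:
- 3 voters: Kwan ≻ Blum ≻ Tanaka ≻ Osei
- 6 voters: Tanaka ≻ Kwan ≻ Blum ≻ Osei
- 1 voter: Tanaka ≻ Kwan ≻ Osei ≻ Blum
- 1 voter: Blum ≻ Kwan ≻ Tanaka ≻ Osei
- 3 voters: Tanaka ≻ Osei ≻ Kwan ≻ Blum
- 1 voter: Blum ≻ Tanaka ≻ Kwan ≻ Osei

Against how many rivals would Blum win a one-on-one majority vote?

1

Blum against each rival (15 voters):
Blum vs Tanaka: 3+1+1 = 5 for Blum, 10 for Tanaka — Tanaka by 10–5.
Blum vs Osei: Blum wins 11–4.
Blum vs Kwan: Blum is ranked higher on 1+1 = 2 ballots, Kwan on 13. Kwan wins 13–2.
Blum beats Osei; loses to Tanaka, Kwan — 1 pairwise win.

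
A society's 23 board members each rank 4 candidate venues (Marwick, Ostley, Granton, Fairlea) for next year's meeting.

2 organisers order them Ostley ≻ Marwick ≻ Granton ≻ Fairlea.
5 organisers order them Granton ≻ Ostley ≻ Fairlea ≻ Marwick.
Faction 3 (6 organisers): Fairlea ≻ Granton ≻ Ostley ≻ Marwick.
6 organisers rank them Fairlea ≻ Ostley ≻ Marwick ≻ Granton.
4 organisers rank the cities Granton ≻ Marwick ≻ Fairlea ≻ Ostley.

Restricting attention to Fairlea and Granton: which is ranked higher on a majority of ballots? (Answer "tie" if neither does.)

Ballots ranking Fairlea above Granton: 6 + 6 = 12.
Ballots ranking Granton above Fairlea: 23 − 12 = 11.
Fairlea wins the head-to-head 12–11.

Fairlea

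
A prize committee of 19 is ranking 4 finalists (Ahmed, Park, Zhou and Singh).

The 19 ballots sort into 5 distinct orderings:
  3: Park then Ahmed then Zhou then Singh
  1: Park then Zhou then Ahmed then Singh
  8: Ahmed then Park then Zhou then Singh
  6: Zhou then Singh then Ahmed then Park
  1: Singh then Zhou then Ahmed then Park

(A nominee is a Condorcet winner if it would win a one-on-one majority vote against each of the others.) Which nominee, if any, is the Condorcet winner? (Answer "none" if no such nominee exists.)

Pairwise majorities:
Ahmed vs Park: Ahmed is ranked higher on 8+6+1 = 15 ballots, Park on 4. Ahmed wins 15–4.
Ahmed vs Zhou: 3+8 = 11 for Ahmed, 8 for Zhou — Ahmed by 11–8.
Ahmed vs Singh: Ahmed preferred on 3+1+8 = 12 ballots; Ahmed wins 12–7.
Park vs Zhou: Park preferred on 3+1+8 = 12 ballots; Park wins 12–7.
Park vs Singh: Park preferred on 3+1+8 = 12 ballots; Park wins 12–7.
Zhou vs Singh: Zhou is ranked higher on 3+1+8+6 = 18 ballots, Singh on 1. Zhou wins 18–1.
Ahmed beats each of Park, Zhou, Singh — Ahmed is the Condorcet winner.

Ahmed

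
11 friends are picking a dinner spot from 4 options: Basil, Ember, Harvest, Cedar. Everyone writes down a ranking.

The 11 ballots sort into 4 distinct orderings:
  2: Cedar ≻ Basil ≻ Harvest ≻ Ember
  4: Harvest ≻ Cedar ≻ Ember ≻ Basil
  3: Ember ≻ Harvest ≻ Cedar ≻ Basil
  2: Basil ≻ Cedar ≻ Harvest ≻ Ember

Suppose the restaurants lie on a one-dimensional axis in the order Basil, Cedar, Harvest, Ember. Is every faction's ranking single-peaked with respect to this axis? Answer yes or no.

Axis positions: Basil=1, Cedar=2, Harvest=3, Ember=4.
Faction 1 (peak Cedar at position 2): ranking walks positions 2-1-3-4, expanding outward from the peak — single-peaked.
Faction 2 (peak Harvest at position 3): ranking walks positions 3-2-4-1, expanding outward from the peak — single-peaked.
Faction 3 (peak Ember at position 4): ranking walks positions 4-3-2-1, expanding outward from the peak — single-peaked.
Faction 4 (peak Basil at position 1): ranking walks positions 1-2-3-4, expanding outward from the peak — single-peaked.
Every ranking is single-peaked on this axis.

yes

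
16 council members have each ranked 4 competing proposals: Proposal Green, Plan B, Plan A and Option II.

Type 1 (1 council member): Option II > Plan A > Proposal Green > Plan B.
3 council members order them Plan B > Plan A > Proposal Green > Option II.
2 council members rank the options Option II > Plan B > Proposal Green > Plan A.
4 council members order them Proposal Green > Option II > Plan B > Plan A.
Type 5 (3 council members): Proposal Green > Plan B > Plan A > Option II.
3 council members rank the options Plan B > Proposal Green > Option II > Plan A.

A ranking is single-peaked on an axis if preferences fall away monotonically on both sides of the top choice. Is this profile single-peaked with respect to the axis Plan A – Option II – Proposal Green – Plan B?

no

Axis positions: Plan A=1, Option II=2, Proposal Green=3, Plan B=4.
Type 1 (peak Option II at position 2): ranking walks positions 2-1-3-4, expanding outward from the peak — single-peaked.
Type 2: ranking walks positions 4-1-3-2; Plan A is ranked above Proposal Green even though Proposal Green lies between Plan A and the peak Plan B on the axis — preferences dip and rise again. Not single-peaked.
Type 3: ranking walks positions 2-4-3-1; Plan B is ranked above Proposal Green even though Proposal Green lies between Plan B and the peak Option II on the axis — preferences dip and rise again. Not single-peaked.
Type 4 (peak Proposal Green at position 3): ranking walks positions 3-2-4-1, expanding outward from the peak — single-peaked.
Type 5: ranking walks positions 3-4-1-2; Plan A is ranked above Option II even though Option II lies between Plan A and the peak Proposal Green on the axis — preferences dip and rise again. Not single-peaked.
Type 6 (peak Plan B at position 4): ranking walks positions 4-3-2-1, expanding outward from the peak — single-peaked.
Type 2 violates single-peakedness, so the profile is not single-peaked on this axis.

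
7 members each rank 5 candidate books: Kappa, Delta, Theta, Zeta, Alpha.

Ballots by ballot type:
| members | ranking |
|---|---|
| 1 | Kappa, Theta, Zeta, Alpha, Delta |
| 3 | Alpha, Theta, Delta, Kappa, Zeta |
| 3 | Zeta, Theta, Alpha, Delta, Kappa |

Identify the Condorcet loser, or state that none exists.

none

Head-to-head results (7 members):
Kappa vs Delta: Kappa is ranked higher on 1 ballot, Delta on 6. Delta wins 6–1.
Kappa vs Theta: Kappa preferred on 1 ballot; Theta wins 6–1.
Kappa vs Zeta: Kappa, 4–3.
Kappa vs Alpha: 1 for Kappa, 6 for Alpha — Alpha by 6–1.
Delta–Theta: Theta 7–0.
Delta vs Zeta: 3 for Delta, 4 for Zeta — Zeta by 4–3.
Delta–Alpha: Alpha 7–0.
Theta vs Zeta: 4 to 3, Theta.
Theta vs Alpha: Theta wins 4–3.
Zeta vs Alpha: 1+3 = 4 for Zeta, 3 for Alpha — Zeta by 4–3.
Each book has at least one pairwise win (Kappa beats Zeta; Delta beats Kappa; Theta beats Kappa; Zeta beats Delta; Alpha beats Kappa) — no Condorcet loser.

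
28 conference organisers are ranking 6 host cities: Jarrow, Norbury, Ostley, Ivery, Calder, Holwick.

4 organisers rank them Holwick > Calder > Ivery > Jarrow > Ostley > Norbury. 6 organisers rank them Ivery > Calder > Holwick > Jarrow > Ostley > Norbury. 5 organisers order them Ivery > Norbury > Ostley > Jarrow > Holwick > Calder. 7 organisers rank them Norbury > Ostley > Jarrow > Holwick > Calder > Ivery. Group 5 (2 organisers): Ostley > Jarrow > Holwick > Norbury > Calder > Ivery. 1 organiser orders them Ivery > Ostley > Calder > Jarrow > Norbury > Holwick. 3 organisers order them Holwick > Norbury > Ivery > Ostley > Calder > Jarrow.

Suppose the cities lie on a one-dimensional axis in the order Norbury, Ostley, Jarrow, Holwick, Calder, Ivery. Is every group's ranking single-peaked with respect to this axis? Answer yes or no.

no

Axis positions: Norbury=1, Ostley=2, Jarrow=3, Holwick=4, Calder=5, Ivery=6.
Group 1 (peak Holwick at position 4): ranking walks positions 4-5-6-3-2-1, expanding outward from the peak — single-peaked.
Group 2 (peak Ivery at position 6): ranking walks positions 6-5-4-3-2-1, expanding outward from the peak — single-peaked.
Group 3: ranking walks positions 6-1-2-3-4-5; Norbury is ranked above Calder even though Calder lies between Norbury and the peak Ivery on the axis — preferences dip and rise again. Not single-peaked.
Group 4 (peak Norbury at position 1): ranking walks positions 1-2-3-4-5-6, expanding outward from the peak — single-peaked.
Group 5 (peak Ostley at position 2): ranking walks positions 2-3-4-1-5-6, expanding outward from the peak — single-peaked.
Group 6: ranking walks positions 6-2-5-3-1-4; Ostley is ranked above Calder even though Calder lies between Ostley and the peak Ivery on the axis — preferences dip and rise again. Not single-peaked.
Group 7: ranking walks positions 4-1-6-2-5-3; Norbury is ranked above Jarrow even though Jarrow lies between Norbury and the peak Holwick on the axis — preferences dip and rise again. Not single-peaked.
Group 3 violates single-peakedness, so the profile is not single-peaked on this axis.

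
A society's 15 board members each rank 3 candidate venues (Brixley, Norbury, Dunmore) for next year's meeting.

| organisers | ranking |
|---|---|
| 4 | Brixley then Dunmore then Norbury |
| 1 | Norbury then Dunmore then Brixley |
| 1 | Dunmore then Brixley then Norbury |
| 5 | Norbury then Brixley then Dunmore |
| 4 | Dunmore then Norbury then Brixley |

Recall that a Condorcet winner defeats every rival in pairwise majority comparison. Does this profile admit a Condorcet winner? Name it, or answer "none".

none

Pairwise majorities:
Brixley vs Norbury: Brixley preferred on 4+1 = 5 ballots; Norbury wins 10–5.
Brixley vs Dunmore: 9 to 6, Brixley.
Norbury vs Dunmore: Dunmore wins 9–6.
Every city loses at least once (Brixley loses to Norbury; Norbury loses to Dunmore; Dunmore loses to Brixley). The majority relation contains the cycle Brixley beats Dunmore beats Norbury beats Brixley, so there is no Condorcet winner.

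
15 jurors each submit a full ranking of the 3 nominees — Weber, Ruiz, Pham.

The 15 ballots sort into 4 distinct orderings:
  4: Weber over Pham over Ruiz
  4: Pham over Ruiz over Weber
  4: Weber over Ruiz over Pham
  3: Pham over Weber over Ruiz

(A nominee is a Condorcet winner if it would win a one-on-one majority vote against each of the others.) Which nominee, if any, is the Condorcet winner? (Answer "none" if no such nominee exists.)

Check each pair by majority over 15 ballots:
Weber vs Ruiz: Weber is ranked higher on 4+4+3 = 11 ballots, Ruiz on 4. Weber wins 11–4.
Weber vs Pham: 8 to 7, Weber.
Ruiz vs Pham: 4 to 11, Pham.
Weber defeats every rival head-to-head and is the Condorcet winner.

Weber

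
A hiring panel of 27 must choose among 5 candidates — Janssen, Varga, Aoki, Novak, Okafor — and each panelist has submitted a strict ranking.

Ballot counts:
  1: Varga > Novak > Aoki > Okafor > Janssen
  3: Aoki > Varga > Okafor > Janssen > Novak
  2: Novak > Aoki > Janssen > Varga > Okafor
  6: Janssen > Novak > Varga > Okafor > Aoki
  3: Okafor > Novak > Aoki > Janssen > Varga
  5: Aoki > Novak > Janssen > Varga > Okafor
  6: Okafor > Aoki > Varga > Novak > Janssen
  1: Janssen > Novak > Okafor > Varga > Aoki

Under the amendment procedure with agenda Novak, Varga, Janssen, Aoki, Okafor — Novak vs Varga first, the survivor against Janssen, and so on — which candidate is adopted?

Okafor

Round 1: Novak vs Varga — 17–10, Novak advances.
Round 2: Novak vs Janssen — 17–10, Novak advances.
Round 3: Novak vs Aoki — 13–14, Aoki advances.
Round 4: Aoki vs Okafor — 11–16, Okafor advances.
Okafor survives the agenda.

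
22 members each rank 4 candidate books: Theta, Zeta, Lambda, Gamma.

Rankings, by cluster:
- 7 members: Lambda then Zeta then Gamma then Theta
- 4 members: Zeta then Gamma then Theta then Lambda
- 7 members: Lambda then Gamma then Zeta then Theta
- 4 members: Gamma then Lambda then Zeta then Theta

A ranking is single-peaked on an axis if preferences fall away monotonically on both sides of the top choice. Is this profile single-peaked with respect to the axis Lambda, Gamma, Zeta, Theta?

no

Axis positions: Lambda=1, Gamma=2, Zeta=3, Theta=4.
Cluster 1: ranking walks positions 1-3-2-4; Zeta is ranked above Gamma even though Gamma lies between Zeta and the peak Lambda on the axis — preferences dip and rise again. Not single-peaked.
Cluster 2 (peak Zeta at position 3): ranking walks positions 3-2-4-1, expanding outward from the peak — single-peaked.
Cluster 3 (peak Lambda at position 1): ranking walks positions 1-2-3-4, expanding outward from the peak — single-peaked.
Cluster 4 (peak Gamma at position 2): ranking walks positions 2-1-3-4, expanding outward from the peak — single-peaked.
Cluster 1 violates single-peakedness, so the profile is not single-peaked on this axis.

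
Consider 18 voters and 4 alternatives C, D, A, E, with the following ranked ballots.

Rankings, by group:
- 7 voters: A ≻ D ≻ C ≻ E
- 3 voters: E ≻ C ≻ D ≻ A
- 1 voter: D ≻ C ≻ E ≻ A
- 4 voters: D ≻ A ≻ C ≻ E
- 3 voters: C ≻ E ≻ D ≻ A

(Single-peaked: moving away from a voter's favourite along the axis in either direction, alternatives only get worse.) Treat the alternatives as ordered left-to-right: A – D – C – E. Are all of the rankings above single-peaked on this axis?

yes

Axis positions: A=1, D=2, C=3, E=4.
Group 1 (peak A at position 1): ranking walks positions 1-2-3-4, expanding outward from the peak — single-peaked.
Group 2 (peak E at position 4): ranking walks positions 4-3-2-1, expanding outward from the peak — single-peaked.
Group 3 (peak D at position 2): ranking walks positions 2-3-4-1, expanding outward from the peak — single-peaked.
Group 4 (peak D at position 2): ranking walks positions 2-1-3-4, expanding outward from the peak — single-peaked.
Group 5 (peak C at position 3): ranking walks positions 3-4-2-1, expanding outward from the peak — single-peaked.
Every ranking is single-peaked on this axis.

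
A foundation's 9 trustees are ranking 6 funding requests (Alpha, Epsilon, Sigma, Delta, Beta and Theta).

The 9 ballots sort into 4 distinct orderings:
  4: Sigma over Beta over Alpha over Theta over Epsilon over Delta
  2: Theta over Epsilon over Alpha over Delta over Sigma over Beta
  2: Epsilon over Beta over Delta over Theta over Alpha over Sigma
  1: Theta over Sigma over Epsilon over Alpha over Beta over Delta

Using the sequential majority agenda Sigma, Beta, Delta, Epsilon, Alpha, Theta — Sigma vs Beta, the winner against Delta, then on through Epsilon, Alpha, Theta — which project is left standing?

Round 1: Sigma vs Beta — 7–2, Sigma advances.
Round 2: Sigma vs Delta — 5–4, Sigma advances.
Round 3: Sigma vs Epsilon — 5–4, Sigma advances.
Round 4: Sigma vs Alpha — 5–4, Sigma advances.
Round 5: Sigma vs Theta — 4–5, Theta advances.
Theta survives the agenda.

Theta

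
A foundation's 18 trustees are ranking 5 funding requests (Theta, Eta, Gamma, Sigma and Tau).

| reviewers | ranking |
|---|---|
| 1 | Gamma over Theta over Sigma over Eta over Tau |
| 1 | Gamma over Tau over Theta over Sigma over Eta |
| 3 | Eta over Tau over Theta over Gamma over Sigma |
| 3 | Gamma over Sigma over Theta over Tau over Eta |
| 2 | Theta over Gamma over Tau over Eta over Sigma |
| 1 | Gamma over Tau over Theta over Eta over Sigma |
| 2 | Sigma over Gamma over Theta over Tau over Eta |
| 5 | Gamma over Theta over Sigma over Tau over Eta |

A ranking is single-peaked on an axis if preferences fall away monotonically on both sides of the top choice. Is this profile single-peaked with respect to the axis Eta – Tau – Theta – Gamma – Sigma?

no

Axis positions: Eta=1, Tau=2, Theta=3, Gamma=4, Sigma=5.
Bloc 1: ranking walks positions 4-3-5-1-2; Eta is ranked above Tau even though Tau lies between Eta and the peak Gamma on the axis — preferences dip and rise again. Not single-peaked.
Bloc 2: ranking walks positions 4-2-3-5-1; Tau is ranked above Theta even though Theta lies between Tau and the peak Gamma on the axis — preferences dip and rise again. Not single-peaked.
Bloc 3 (peak Eta at position 1): ranking walks positions 1-2-3-4-5, expanding outward from the peak — single-peaked.
Bloc 4 (peak Gamma at position 4): ranking walks positions 4-5-3-2-1, expanding outward from the peak — single-peaked.
Bloc 5 (peak Theta at position 3): ranking walks positions 3-4-2-1-5, expanding outward from the peak — single-peaked.
Bloc 6: ranking walks positions 4-2-3-1-5; Tau is ranked above Theta even though Theta lies between Tau and the peak Gamma on the axis — preferences dip and rise again. Not single-peaked.
Bloc 7 (peak Sigma at position 5): ranking walks positions 5-4-3-2-1, expanding outward from the peak — single-peaked.
Bloc 8 (peak Gamma at position 4): ranking walks positions 4-3-5-2-1, expanding outward from the peak — single-peaked.
Bloc 1 violates single-peakedness, so the profile is not single-peaked on this axis.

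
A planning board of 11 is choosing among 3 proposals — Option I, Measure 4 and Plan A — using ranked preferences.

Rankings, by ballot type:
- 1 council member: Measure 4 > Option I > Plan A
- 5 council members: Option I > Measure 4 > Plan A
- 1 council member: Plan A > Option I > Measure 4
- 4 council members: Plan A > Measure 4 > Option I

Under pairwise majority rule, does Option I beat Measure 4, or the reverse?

Option I

Ballots ranking Option I above Measure 4: 5 + 1 = 6.
Ballots ranking Measure 4 above Option I: 11 − 6 = 5.
Option I wins the head-to-head 6–5.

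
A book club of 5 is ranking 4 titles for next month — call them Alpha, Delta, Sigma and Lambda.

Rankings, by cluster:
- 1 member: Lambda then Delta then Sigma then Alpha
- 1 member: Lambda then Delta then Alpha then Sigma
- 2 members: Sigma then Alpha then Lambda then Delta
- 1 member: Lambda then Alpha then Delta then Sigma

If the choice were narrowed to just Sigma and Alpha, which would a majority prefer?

Ballots ranking Sigma above Alpha: 1 + 2 = 3.
Ballots ranking Alpha above Sigma: 5 − 3 = 2.
Sigma wins the head-to-head 3–2.

Sigma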